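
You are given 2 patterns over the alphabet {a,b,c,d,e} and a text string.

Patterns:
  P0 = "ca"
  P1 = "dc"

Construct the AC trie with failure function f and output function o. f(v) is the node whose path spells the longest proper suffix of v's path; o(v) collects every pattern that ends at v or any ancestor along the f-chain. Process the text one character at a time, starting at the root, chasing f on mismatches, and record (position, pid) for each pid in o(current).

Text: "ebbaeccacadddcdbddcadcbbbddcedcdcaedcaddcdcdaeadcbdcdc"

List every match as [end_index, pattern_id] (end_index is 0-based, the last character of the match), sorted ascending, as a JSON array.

Build automaton:
Trie (insert patterns):
  n0 'ε': c→1 d→3
  n1 'c': a→2
  n2 'ca': ·  ←P0
  n3 'd': c→4
  n4 'dc': ·  ←P1

BFS fail/out derivation:
  fail(1) 'c': from fail(0)=0 chase 'c': 0 ⇒ 0;  out=∅∪out(0)=∅
  fail(3) 'd': from fail(0)=0 chase 'd': 0 ⇒ 0;  out=∅∪out(0)=∅
  fail(2) 'ca': from fail(1)=0 chase 'a': 0 ⇒ 0;  out={0}∪out(0)={0}
  fail(4) 'dc': from fail(3)=0 chase 'c': 0 ⇒ 1;  out={1}∪out(1)={1}

Scan:
i=0 'e': node 0→0
i=1 'b': node 0→0
i=2 'b': node 0→0
i=3 'a': node 0→0
i=4 'e': node 0→0
i=5 'c': node 0→1
i=6 'c': node 1→1 (fail-walked)
i=7 'a': node 1→2  emit P0@[6:7]
i=8 'c': node 2→1 (fail-walked)
i=9 'a': node 1→2  emit P0@[8:9]
i=10 'd': node 2→3 (fail-walked)
i=11 'd': node 3→3 (fail-walked)
i=12 'd': node 3→3 (fail-walked)
i=13 'c': node 3→4  emit P1@[12:13]
i=14 'd': node 4→3 (fail-walked)
i=15 'b': node 3→0 (fail-walked)
i=16 'd': node 0→3
i=17 'd': node 3→3 (fail-walked)
i=18 'c': node 3→4  emit P1@[17:18]
i=19 'a': node 4→2 (fail-walked)  emit P0@[18:19]
i=20 'd': node 2→3 (fail-walked)
i=21 'c': node 3→4  emit P1@[20:21]
i=22 'b': node 4→0 (fail-walked)
i=23 'b': node 0→0
i=24 'b': node 0→0
i=25 'd': node 0→3
i=26 'd': node 3→3 (fail-walked)
i=27 'c': node 3→4  emit P1@[26:27]
i=28 'e': node 4→0 (fail-walked)
i=29 'd': node 0→3
i=30 'c': node 3→4  emit P1@[29:30]
i=31 'd': node 4→3 (fail-walked)
i=32 'c': node 3→4  emit P1@[31:32]
i=33 'a': node 4→2 (fail-walked)  emit P0@[32:33]
i=34 'e': node 2→0 (fail-walked)
i=35 'd': node 0→3
i=36 'c': node 3→4  emit P1@[35:36]
i=37 'a': node 4→2 (fail-walked)  emit P0@[36:37]
i=38 'd': node 2→3 (fail-walked)
i=39 'd': node 3→3 (fail-walked)
i=40 'c': node 3→4  emit P1@[39:40]
i=41 'd': node 4→3 (fail-walked)
i=42 'c': node 3→4  emit P1@[41:42]
i=43 'd': node 4→3 (fail-walked)
i=44 'a': node 3→0 (fail-walked)
i=45 'e': node 0→0
i=46 'a': node 0→0
i=47 'd': node 0→3
i=48 'c': node 3→4  emit P1@[47:48]
i=49 'b': node 4→0 (fail-walked)
i=50 'd': node 0→3
i=51 'c': node 3→4  emit P1@[50:51]
i=52 'd': node 4→3 (fail-walked)
i=53 'c': node 3→4  emit P1@[52:53]

All matches (sorted): [[7,0],[9,0],[13,1],[18,1],[19,0],[21,1],[27,1],[30,1],[32,1],[33,0],[36,1],[37,0],[40,1],[42,1],[48,1],[51,1],[53,1]]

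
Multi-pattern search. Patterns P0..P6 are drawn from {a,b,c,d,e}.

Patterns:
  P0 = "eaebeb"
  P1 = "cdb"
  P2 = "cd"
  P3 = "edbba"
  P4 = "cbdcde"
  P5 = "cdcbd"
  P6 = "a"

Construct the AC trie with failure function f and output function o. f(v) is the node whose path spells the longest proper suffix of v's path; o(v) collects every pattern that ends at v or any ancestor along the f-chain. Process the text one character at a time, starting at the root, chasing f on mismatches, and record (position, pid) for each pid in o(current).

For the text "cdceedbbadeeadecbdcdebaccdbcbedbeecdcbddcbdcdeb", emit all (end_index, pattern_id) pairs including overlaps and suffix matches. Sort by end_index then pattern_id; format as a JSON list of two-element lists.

Build automaton:
Trie nodes:
  0='ε' goto a→22 c→7 e→1
  1='e' goto a→2 d→10
  2='ea' goto e→3
  3='eae' goto b→4
  4='eaeb' goto e→5
  5='eaebe' goto b→6
  6='eaebeb' goto ·  ←P0
  7='c' goto b→14 d→8
  8='cd' goto b→9 c→19  ←P2
  9='cdb' goto ·  ←P1
  10='ed' goto b→11
  11='edb' goto b→12
  12='edbb' goto a→13
  13='edbba' goto ·  ←P3
  14='cb' goto d→15
  15='cbd' goto c→16
  16='cbdc' goto d→17
  17='cbdcd' goto e→18
  18='cbdcde' goto ·  ←P4
  19='cdc' goto b→20
  20='cdcb' goto d→21
  21='cdcbd' goto ·  ←P5
  22='a' goto ·  ←P6

Failure links (BFS by depth):
  fail(1) 'e': from fail(0)=0 chase 'e': 0 ⇒ 0;  out=∅∪out(0)=∅
  fail(7) 'c': from fail(0)=0 chase 'c': 0 ⇒ 0;  out=∅∪out(0)=∅
  fail(22) 'a': from fail(0)=0 chase 'a': 0 ⇒ 0;  out={6}∪out(0)={6}
  fail(2) 'ea': from fail(1)=0 chase 'a': 0 ⇒ 22;  out=∅∪out(22)={6}
  fail(8) 'cd': from fail(7)=0 chase 'd': 0 ⇒ 0;  out={2}∪out(0)={2}
  fail(10) 'ed': from fail(1)=0 chase 'd': 0 ⇒ 0;  out=∅∪out(0)=∅
  fail(14) 'cb': from fail(7)=0 chase 'b': 0 ⇒ 0;  out=∅∪out(0)=∅
  fail(3) 'eae': from fail(2)=22 chase 'e': 22→0 ⇒ 1;  out=∅∪out(1)=∅
  fail(9) 'cdb': from fail(8)=0 chase 'b': 0 ⇒ 0;  out={1}∪out(0)={1}
  fail(11) 'edb': from fail(10)=0 chase 'b': 0 ⇒ 0;  out=∅∪out(0)=∅
  fail(15) 'cbd': from fail(14)=0 chase 'd': 0 ⇒ 0;  out=∅∪out(0)=∅
  fail(19) 'cdc': from fail(8)=0 chase 'c': 0 ⇒ 7;  out=∅∪out(7)=∅
  fail(4) 'eaeb': from fail(3)=1 chase 'b': 1→0 ⇒ 0;  out=∅∪out(0)=∅
  fail(12) 'edbb': from fail(11)=0 chase 'b': 0 ⇒ 0;  out=∅∪out(0)=∅
  fail(16) 'cbdc': from fail(15)=0 chase 'c': 0 ⇒ 7;  out=∅∪out(7)=∅
  fail(20) 'cdcb': from fail(19)=7 chase 'b': 7 ⇒ 14;  out=∅∪out(14)=∅
  fail(5) 'eaebe': from fail(4)=0 chase 'e': 0 ⇒ 1;  out=∅∪out(1)=∅
  fail(13) 'edbba': from fail(12)=0 chase 'a': 0 ⇒ 22;  out={3}∪out(22)={3,6}
  fail(17) 'cbdcd': from fail(16)=7 chase 'd': 7 ⇒ 8;  out=∅∪out(8)={2}
  fail(21) 'cdcbd': from fail(20)=14 chase 'd': 14 ⇒ 15;  out={5}∪out(15)={5}
  fail(6) 'eaebeb': from fail(5)=1 chase 'b': 1→0 ⇒ 0;  out={0}∪out(0)={0}
  fail(18) 'cbdcde': from fail(17)=8 chase 'e': 8→0 ⇒ 1;  out={4}∪out(1)={4}

Run:
i=0 'c': node 0→7
i=1 'd': node 7→8  → match P2@[0:1]
i=2 'c': node 8→19
i=3 'e': node 19→1 ·f
i=4 'e': node 1→1 ·f
i=5 'd': node 1→10
i=6 'b': node 10→11
i=7 'b': node 11→12
i=8 'a': node 12→13  → match P3@[4:8],P6@[8:8]
i=9 'd': node 13→0 ·f
i=10 'e': node 0→1
i=11 'e': node 1→1 ·f
i=12 'a': node 1→2  → match P6@[12:12]
i=13 'd': node 2→0 ·f
i=14 'e': node 0→1
i=15 'c': node 1→7 ·f
i=16 'b': node 7→14
i=17 'd': node 14→15
i=18 'c': node 15→16
i=19 'd': node 16→17  → match P2@[18:19]
i=20 'e': node 17→18  → match P4@[15:20]
i=21 'b': node 18→0 ·f
i=22 'a': node 0→22  → match P6@[22:22]
i=23 'c': node 22→7 ·f
i=24 'c': node 7→7 ·f
i=25 'd': node 7→8  → match P2@[24:25]
i=26 'b': node 8→9  → match P1@[24:26]
i=27 'c': node 9→7 ·f
i=28 'b': node 7→14
i=29 'e': node 14→1 ·f
i=30 'd': node 1→10
i=31 'b': node 10→11
i=32 'e': node 11→1 ·f
i=33 'e': node 1→1 ·f
i=34 'c': node 1→7 ·f
i=35 'd': node 7→8  → match P2@[34:35]
i=36 'c': node 8→19
i=37 'b': node 19→20
i=38 'd': node 20→21  → match P5@[34:38]
i=39 'd': node 21→0 ·f
i=40 'c': node 0→7
i=41 'b': node 7→14
i=42 'd': node 14→15
i=43 'c': node 15→16
i=44 'd': node 16→17  → match P2@[43:44]
i=45 'e': node 17→18  → match P4@[40:45]
i=46 'b': node 18→0 ·f

All matches (sorted): [[1,2],[8,3],[8,6],[12,6],[19,2],[20,4],[22,6],[25,2],[26,1],[35,2],[38,5],[44,2],[45,4]]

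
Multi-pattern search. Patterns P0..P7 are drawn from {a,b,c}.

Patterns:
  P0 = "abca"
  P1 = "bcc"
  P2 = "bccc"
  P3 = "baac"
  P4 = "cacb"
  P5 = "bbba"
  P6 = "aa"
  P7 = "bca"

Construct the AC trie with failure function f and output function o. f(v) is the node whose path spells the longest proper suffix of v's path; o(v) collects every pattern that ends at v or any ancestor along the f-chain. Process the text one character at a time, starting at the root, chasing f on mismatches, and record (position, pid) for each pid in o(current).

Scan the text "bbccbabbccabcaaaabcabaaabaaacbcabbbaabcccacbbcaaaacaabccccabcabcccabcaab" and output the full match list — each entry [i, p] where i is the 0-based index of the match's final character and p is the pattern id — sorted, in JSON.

Build:
Trie nodes:
  0='ε' goto a→1 b→5 c→12
  1='a' goto a→19 b→2
  2='ab' goto c→3
  3='abc' goto a→4
  4='abca' goto ·  [P0 ends]
  5='b' goto a→9 b→16 c→6
  6='bc' goto a→20 c→7
  7='bcc' goto c→8  [P1 ends]
  8='bccc' goto ·  [P2 ends]
  9='ba' goto a→10
  10='baa' goto c→11
  11='baac' goto ·  [P3 ends]
  12='c' goto a→13
  13='ca' goto c→14
  14='cac' goto b→15
  15='cacb' goto ·  [P4 ends]
  16='bb' goto b→17
  17='bbb' goto a→18
  18='bbba' goto ·  [P5 ends]
  19='aa' goto ·  [P6 ends]
  20='bca' goto ·  [P7 ends]

Failure links (BFS by depth):
  fail(1) 'a': from fail(0)=0 chase 'a': 0 ⇒ 0;  out=∅∪out(0)=∅
  fail(5) 'b': from fail(0)=0 chase 'b': 0 ⇒ 0;  out=∅∪out(0)=∅
  fail(12) 'c': from fail(0)=0 chase 'c': 0 ⇒ 0;  out=∅∪out(0)=∅
  fail(2) 'ab': from fail(1)=0 chase 'b': 0 ⇒ 5;  out=∅∪out(5)=∅
  fail(6) 'bc': from fail(5)=0 chase 'c': 0 ⇒ 12;  out=∅∪out(12)=∅
  fail(9) 'ba': from fail(5)=0 chase 'a': 0 ⇒ 1;  out=∅∪out(1)=∅
  fail(13) 'ca': from fail(12)=0 chase 'a': 0 ⇒ 1;  out=∅∪out(1)=∅
  fail(16) 'bb': from fail(5)=0 chase 'b': 0 ⇒ 5;  out=∅∪out(5)=∅
  fail(19) 'aa': from fail(1)=0 chase 'a': 0 ⇒ 1;  out={6}∪out(1)={6}
  fail(3) 'abc': from fail(2)=5 chase 'c': 5 ⇒ 6;  out=∅∪out(6)=∅
  fail(7) 'bcc': from fail(6)=12 chase 'c': 12→0 ⇒ 12;  out={1}∪out(12)={1}
  fail(10) 'baa': from fail(9)=1 chase 'a': 1 ⇒ 19;  out=∅∪out(19)={6}
  fail(14) 'cac': from fail(13)=1 chase 'c': 1→0 ⇒ 12;  out=∅∪out(12)=∅
  fail(17) 'bbb': from fail(16)=5 chase 'b': 5 ⇒ 16;  out=∅∪out(16)=∅
  fail(20) 'bca': from fail(6)=12 chase 'a': 12 ⇒ 13;  out={7}∪out(13)={7}
  fail(4) 'abca': from fail(3)=6 chase 'a': 6 ⇒ 20;  out={0}∪out(20)={0,7}
  fail(8) 'bccc': from fail(7)=12 chase 'c': 12→0 ⇒ 12;  out={2}∪out(12)={2}
  fail(11) 'baac': from fail(10)=19 chase 'c': 19→1→0 ⇒ 12;  out={3}∪out(12)={3}
  fail(15) 'cacb': from fail(14)=12 chase 'b': 12→0 ⇒ 5;  out={4}∪out(5)={4}
  fail(18) 'bbba': from fail(17)=16 chase 'a': 16→5 ⇒ 9;  out={5}∪out(9)={5}

Text stream:
i=0 'b': node 0→5
i=1 'b': node 5→16
i=2 'c': node 16→6 ·f
i=3 'c': node 6→7  emit P1@[1:3]
i=4 'b': node 7→5 ·f
i=5 'a': node 5→9
i=6 'b': node 9→2 ·f
i=7 'b': node 2→16 ·f
i=8 'c': node 16→6 ·f
i=9 'c': node 6→7  emit P1@[7:9]
i=10 'a': node 7→13 ·f
i=11 'b': node 13→2 ·f
i=12 'c': node 2→3
i=13 'a': node 3→4  emit P0@[10:13],P7@[11:13]
i=14 'a': node 4→19 ·f  emit P6@[13:14]
i=15 'a': node 19→19 ·f  emit P6@[14:15]
i=16 'a': node 19→19 ·f  emit P6@[15:16]
i=17 'b': node 19→2 ·f
i=18 'c': node 2→3
i=19 'a': node 3→4  emit P0@[16:19],P7@[17:19]
i=20 'b': node 4→2 ·f
i=21 'a': node 2→9 ·f
i=22 'a': node 9→10  emit P6@[21:22]
i=23 'a': node 10→19 ·f  emit P6@[22:23]
i=24 'b': node 19→2 ·f
i=25 'a': node 2→9 ·f
i=26 'a': node 9→10  emit P6@[25:26]
i=27 'a': node 10→19 ·f  emit P6@[26:27]
i=28 'c': node 19→12 ·f
i=29 'b': node 12→5 ·f
i=30 'c': node 5→6
i=31 'a': node 6→20  emit P7@[29:31]
i=32 'b': node 20→2 ·f
i=33 'b': node 2→16 ·f
i=34 'b': node 16→17
i=35 'a': node 17→18  emit P5@[32:35]
i=36 'a': node 18→10 ·f  emit P6@[35:36]
i=37 'b': node 10→2 ·f
i=38 'c': node 2→3
i=39 'c': node 3→7 ·f  emit P1@[37:39]
i=40 'c': node 7→8  emit P2@[37:40]
i=41 'a': node 8→13 ·f
i=42 'c': node 13→14
i=43 'b': node 14→15  emit P4@[40:43]
i=44 'b': node 15→16 ·f
i=45 'c': node 16→6 ·f
i=46 'a': node 6→20  emit P7@[44:46]
i=47 'a': node 20→19 ·f  emit P6@[46:47]
i=48 'a': node 19→19 ·f  emit P6@[47:48]
i=49 'a': node 19→19 ·f  emit P6@[48:49]
i=50 'c': node 19→12 ·f
i=51 'a': node 12→13
i=52 'a': node 13→19 ·f  emit P6@[51:52]
i=53 'b': node 19→2 ·f
i=54 'c': node 2→3
i=55 'c': node 3→7 ·f  emit P1@[53:55]
i=56 'c': node 7→8  emit P2@[53:56]
i=57 'c': node 8→12 ·f
i=58 'a': node 12→13
i=59 'b': node 13→2 ·f
i=60 'c': node 2→3
i=61 'a': node 3→4  emit P0@[58:61],P7@[59:61]
i=62 'b': node 4→2 ·f
i=63 'c': node 2→3
i=64 'c': node 3→7 ·f  emit P1@[62:64]
i=65 'c': node 7→8  emit P2@[62:65]
i=66 'a': node 8→13 ·f
i=67 'b': node 13→2 ·f
i=68 'c': node 2→3
i=69 'a': node 3→4  emit P0@[66:69],P7@[67:69]
i=70 'a': node 4→19 ·f  emit P6@[69:70]
i=71 'b': node 19→2 ·f

Matches: [[3,1],[9,1],[13,0],[13,7],[14,6],[15,6],[16,6],[19,0],[19,7],[22,6],[23,6],[26,6],[27,6],[31,7],[35,5],[36,6],[39,1],[40,2],[43,4],[46,7],[47,6],[48,6],[49,6],[52,6],[55,1],[56,2],[61,0],[61,7],[64,1],[65,2],[69,0],[69,7],[70,6]]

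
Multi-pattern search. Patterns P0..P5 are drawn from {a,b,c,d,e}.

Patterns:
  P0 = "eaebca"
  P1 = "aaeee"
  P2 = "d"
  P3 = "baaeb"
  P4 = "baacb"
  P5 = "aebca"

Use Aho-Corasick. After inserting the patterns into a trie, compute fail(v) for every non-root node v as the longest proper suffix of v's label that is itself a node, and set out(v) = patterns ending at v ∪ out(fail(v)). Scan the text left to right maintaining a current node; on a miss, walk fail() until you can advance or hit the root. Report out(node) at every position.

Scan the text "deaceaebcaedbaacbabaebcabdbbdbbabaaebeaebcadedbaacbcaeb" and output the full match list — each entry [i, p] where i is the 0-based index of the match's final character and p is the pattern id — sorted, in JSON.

Build:
Trie nodes:
  n0 'ε': a→7 b→13 d→12 e→1
  n1 'e': a→2
  n2 'ea': e→3
  n3 'eae': b→4
  n4 'eaeb': c→5
  n5 'eaebc': a→6
  n6 'eaebca': ·  ←P0
  n7 'a': a→8 e→20
  n8 'aa': e→9
  n9 'aae': e→10
  n10 'aaee': e→11
  n11 'aaeee': ·  ←P1
  n12 'd': ·  ←P2
  n13 'b': a→14
  n14 'ba': a→15
  n15 'baa': c→18 e→16
  n16 'baae': b→17
  n17 'baaeb': ·  ←P3
  n18 'baac': b→19
  n19 'baacb': ·  ←P4
  n20 'ae': b→21
  n21 'aeb': c→22
  n22 'aebc': a→23
  n23 'aebca': ·  ←P5

BFS fail/out derivation:
  n1('e'): parent n0 fail=0; on 'e' 0 → fail=0;  out ∅∪∅=∅
  n7('a'): parent n0 fail=0; on 'a' 0 → fail=0;  out ∅∪∅=∅
  n12('d'): parent n0 fail=0; on 'd' 0 → fail=0;  out {2}∪∅={2}
  n13('b'): parent n0 fail=0; on 'b' 0 → fail=0;  out ∅∪∅=∅
  n2('ea'): parent n1 fail=0; on 'a' 0 → fail=7;  out ∅∪∅=∅
  n8('aa'): parent n7 fail=0; on 'a' 0 → fail=7;  out ∅∪∅=∅
  n14('ba'): parent n13 fail=0; on 'a' 0 → fail=7;  out ∅∪∅=∅
  n20('ae'): parent n7 fail=0; on 'e' 0 → fail=1;  out ∅∪∅=∅
  n3('eae'): parent n2 fail=7; on 'e' 7 → fail=20;  out ∅∪∅=∅
  n9('aae'): parent n8 fail=7; on 'e' 7 → fail=20;  out ∅∪∅=∅
  n15('baa'): parent n14 fail=7; on 'a' 7 → fail=8;  out ∅∪∅=∅
  n21('aeb'): parent n20 fail=1; on 'b' 1→0 → fail=13;  out ∅∪∅=∅
  n4('eaeb'): parent n3 fail=20; on 'b' 20 → fail=21;  out ∅∪∅=∅
  n10('aaee'): parent n9 fail=20; on 'e' 20→1→0 → fail=1;  out ∅∪∅=∅
  n16('baae'): parent n15 fail=8; on 'e' 8 → fail=9;  out ∅∪∅=∅
  n18('baac'): parent n15 fail=8; on 'c' 8→7→0 → fail=0;  out ∅∪∅=∅
  n22('aebc'): parent n21 fail=13; on 'c' 13→0 → fail=0;  out ∅∪∅=∅
  n5('eaebc'): parent n4 fail=21; on 'c' 21 → fail=22;  out ∅∪∅=∅
  n11('aaeee'): parent n10 fail=1; on 'e' 1→0 → fail=1;  out {1}∪∅={1}
  n17('baaeb'): parent n16 fail=9; on 'b' 9→20 → fail=21;  out {3}∪∅={3}
  n19('baacb'): parent n18 fail=0; on 'b' 0 → fail=13;  out {4}∪∅={4}
  n23('aebca'): parent n22 fail=0; on 'a' 0 → fail=7;  out {5}∪∅={5}
  n6('eaebca'): parent n5 fail=22; on 'a' 22 → fail=23;  out {0}∪{5}={0,5}

Scan:
[0] read 'd'  n0⇒n12  ** P2@[0:0]
[1] read 'e'  n12⇒n1 (via fail)
[2] read 'a'  n1⇒n2
[3] read 'c'  n2⇒n0 (via fail)
[4] read 'e'  n0⇒n1
[5] read 'a'  n1⇒n2
[6] read 'e'  n2⇒n3
[7] read 'b'  n3⇒n4
[8] read 'c'  n4⇒n5
[9] read 'a'  n5⇒n6  ** P0@[4:9],P5@[5:9]
[10] read 'e'  n6⇒n20 (via fail)
[11] read 'd'  n20⇒n12 (via fail)  ** P2@[11:11]
[12] read 'b'  n12⇒n13 (via fail)
[13] read 'a'  n13⇒n14
[14] read 'a'  n14⇒n15
[15] read 'c'  n15⇒n18
[16] read 'b'  n18⇒n19  ** P4@[12:16]
[17] read 'a'  n19⇒n14 (via fail)
[18] read 'b'  n14⇒n13 (via fail)
[19] read 'a'  n13⇒n14
[20] read 'e'  n14⇒n20 (via fail)
[21] read 'b'  n20⇒n21
[22] read 'c'  n21⇒n22
[23] read 'a'  n22⇒n23  ** P5@[19:23]
[24] read 'b'  n23⇒n13 (via fail)
[25] read 'd'  n13⇒n12 (via fail)  ** P2@[25:25]
[26] read 'b'  n12⇒n13 (via fail)
[27] read 'b'  n13⇒n13 (via fail)
[28] read 'd'  n13⇒n12 (via fail)  ** P2@[28:28]
[29] read 'b'  n12⇒n13 (via fail)
[30] read 'b'  n13⇒n13 (via fail)
[31] read 'a'  n13⇒n14
[32] read 'b'  n14⇒n13 (via fail)
[33] read 'a'  n13⇒n14
[34] read 'a'  n14⇒n15
[35] read 'e'  n15⇒n16
[36] read 'b'  n16⇒n17  ** P3@[32:36]
[37] read 'e'  n17⇒n1 (via fail)
[38] read 'a'  n1⇒n2
[39] read 'e'  n2⇒n3
[40] read 'b'  n3⇒n4
[41] read 'c'  n4⇒n5
[42] read 'a'  n5⇒n6  ** P0@[37:42],P5@[38:42]
[43] read 'd'  n6⇒n12 (via fail)  ** P2@[43:43]
[44] read 'e'  n12⇒n1 (via fail)
[45] read 'd'  n1⇒n12 (via fail)  ** P2@[45:45]
[46] read 'b'  n12⇒n13 (via fail)
[47] read 'a'  n13⇒n14
[48] read 'a'  n14⇒n15
[49] read 'c'  n15⇒n18
[50] read 'b'  n18⇒n19  ** P4@[46:50]
[51] read 'c'  n19⇒n0 (via fail)
[52] read 'a'  n0⇒n7
[53] read 'e'  n7⇒n20
[54] read 'b'  n20⇒n21

Result: [[0,2],[9,0],[9,5],[11,2],[16,4],[23,5],[25,2],[28,2],[36,3],[42,0],[42,5],[43,2],[45,2],[50,4]]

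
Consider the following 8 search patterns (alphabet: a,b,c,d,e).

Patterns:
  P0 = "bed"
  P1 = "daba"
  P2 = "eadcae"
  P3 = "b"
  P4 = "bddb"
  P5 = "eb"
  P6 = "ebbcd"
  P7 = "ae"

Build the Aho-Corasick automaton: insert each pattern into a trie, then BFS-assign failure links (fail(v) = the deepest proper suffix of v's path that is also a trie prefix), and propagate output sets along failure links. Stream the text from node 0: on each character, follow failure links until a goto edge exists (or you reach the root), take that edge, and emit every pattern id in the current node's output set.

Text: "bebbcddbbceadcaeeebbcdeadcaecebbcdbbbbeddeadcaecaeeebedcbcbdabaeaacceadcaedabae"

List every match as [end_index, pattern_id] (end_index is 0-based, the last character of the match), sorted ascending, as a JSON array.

Build:
Trie (insert patterns):
  n0 'ε': a→21 b→1 d→4 e→8
  n1 'b': d→14 e→2  [P3 ends]
  n2 'be': d→3
  n3 'bed': ·  [P0 ends]
  n4 'd': a→5
  n5 'da': b→6
  n6 'dab': a→7
  n7 'daba': ·  [P1 ends]
  n8 'e': a→9 b→17
  n9 'ea': d→10
  n10 'ead': c→11
  n11 'eadc': a→12
  n12 'eadca': e→13
  n13 'eadcae': ·  [P2 ends]
  n14 'bd': d→15
  n15 'bdd': b→16
  n16 'bddb': ·  [P4 ends]
  n17 'eb': b→18  [P5 ends]
  n18 'ebb': c→19
  n19 'ebbc': d→20
  n20 'ebbcd': ·  [P6 ends]
  n21 'a': e→22
  n22 'ae': ·  [P7 ends]

BFS fail/out derivation:
  n1('b'): parent n0 fail=0; on 'b' 0 → fail=0;  out {3}∪∅={3}
  n4('d'): parent n0 fail=0; on 'd' 0 → fail=0;  out ∅∪∅=∅
  n8('e'): parent n0 fail=0; on 'e' 0 → fail=0;  out ∅∪∅=∅
  n21('a'): parent n0 fail=0; on 'a' 0 → fail=0;  out ∅∪∅=∅
  n2('be'): parent n1 fail=0; on 'e' 0 → fail=8;  out ∅∪∅=∅
  n5('da'): parent n4 fail=0; on 'a' 0 → fail=21;  out ∅∪∅=∅
  n9('ea'): parent n8 fail=0; on 'a' 0 → fail=21;  out ∅∪∅=∅
  n14('bd'): parent n1 fail=0; on 'd' 0 → fail=4;  out ∅∪∅=∅
  n17('eb'): parent n8 fail=0; on 'b' 0 → fail=1;  out {5}∪{3}={3,5}
  n22('ae'): parent n21 fail=0; on 'e' 0 → fail=8;  out {7}∪∅={7}
  n3('bed'): parent n2 fail=8; on 'd' 8→0 → fail=4;  out {0}∪∅={0}
  n6('dab'): parent n5 fail=21; on 'b' 21→0 → fail=1;  out ∅∪{3}={3}
  n10('ead'): parent n9 fail=21; on 'd' 21→0 → fail=4;  out ∅∪∅=∅
  n15('bdd'): parent n14 fail=4; on 'd' 4→0 → fail=4;  out ∅∪∅=∅
  n18('ebb'): parent n17 fail=1; on 'b' 1→0 → fail=1;  out ∅∪{3}={3}
  n7('daba'): parent n6 fail=1; on 'a' 1→0 → fail=21;  out {1}∪∅={1}
  n11('eadc'): parent n10 fail=4; on 'c' 4→0 → fail=0;  out ∅∪∅=∅
  n16('bddb'): parent n15 fail=4; on 'b' 4→0 → fail=1;  out {4}∪{3}={3,4}
  n19('ebbc'): parent n18 fail=1; on 'c' 1→0 → fail=0;  out ∅∪∅=∅
  n12('eadca'): parent n11 fail=0; on 'a' 0 → fail=21;  out ∅∪∅=∅
  n20('ebbcd'): parent n19 fail=0; on 'd' 0 → fail=4;  out {6}∪∅={6}
  n13('eadcae'): parent n12 fail=21; on 'e' 21 → fail=22;  out {2}∪{7}={2,7}

Text stream:
i=0 'b': node 0→1  ** P3@[0:0]
i=1 'e': node 1→2
i=2 'b': node 2→17 (via fail)  ** P3@[2:2],P5@[1:2]
i=3 'b': node 17→18  ** P3@[3:3]
i=4 'c': node 18→19
i=5 'd': node 19→20  ** P6@[1:5]
i=6 'd': node 20→4 (via fail)
i=7 'b': node 4→1 (via fail)  ** P3@[7:7]
i=8 'b': node 1→1 (via fail)  ** P3@[8:8]
i=9 'c': node 1→0 (via fail)
i=10 'e': node 0→8
i=11 'a': node 8→9
i=12 'd': node 9→10
i=13 'c': node 10→11
i=14 'a': node 11→12
i=15 'e': node 12→13  ** P2@[10:15],P7@[14:15]
i=16 'e': node 13→8 (via fail)
i=17 'e': node 8→8 (via fail)
i=18 'b': node 8→17  ** P3@[18:18],P5@[17:18]
i=19 'b': node 17→18  ** P3@[19:19]
i=20 'c': node 18→19
i=21 'd': node 19→20  ** P6@[17:21]
i=22 'e': node 20→8 (via fail)
i=23 'a': node 8→9
i=24 'd': node 9→10
i=25 'c': node 10→11
i=26 'a': node 11→12
i=27 'e': node 12→13  ** P2@[22:27],P7@[26:27]
i=28 'c': node 13→0 (via fail)
i=29 'e': node 0→8
i=30 'b': node 8→17  ** P3@[30:30],P5@[29:30]
i=31 'b': node 17→18  ** P3@[31:31]
i=32 'c': node 18→19
i=33 'd': node 19→20  ** P6@[29:33]
i=34 'b': node 20→1 (via fail)  ** P3@[34:34]
i=35 'b': node 1→1 (via fail)  ** P3@[35:35]
i=36 'b': node 1→1 (via fail)  ** P3@[36:36]
i=37 'b': node 1→1 (via fail)  ** P3@[37:37]
i=38 'e': node 1→2
i=39 'd': node 2→3  ** P0@[37:39]
i=40 'd': node 3→4 (via fail)
i=41 'e': node 4→8 (via fail)
i=42 'a': node 8→9
i=43 'd': node 9→10
i=44 'c': node 10→11
i=45 'a': node 11→12
i=46 'e': node 12→13  ** P2@[41:46],P7@[45:46]
i=47 'c': node 13→0 (via fail)
i=48 'a': node 0→21
i=49 'e': node 21→22  ** P7@[48:49]
i=50 'e': node 22→8 (via fail)
i=51 'e': node 8→8 (via fail)
i=52 'b': node 8→17  ** P3@[52:52],P5@[51:52]
i=53 'e': node 17→2 (via fail)
i=54 'd': node 2→3  ** P0@[52:54]
i=55 'c': node 3→0 (via fail)
i=56 'b': node 0→1  ** P3@[56:56]
i=57 'c': node 1→0 (via fail)
i=58 'b': node 0→1  ** P3@[58:58]
i=59 'd': node 1→14
i=60 'a': node 14→5 (via fail)
i=61 'b': node 5→6  ** P3@[61:61]
i=62 'a': node 6→7  ** P1@[59:62]
i=63 'e': node 7→22 (via fail)  ** P7@[62:63]
i=64 'a': node 22→9 (via fail)
i=65 'a': node 9→21 (via fail)
i=66 'c': node 21→0 (via fail)
i=67 'c': node 0→0
i=68 'e': node 0→8
i=69 'a': node 8→9
i=70 'd': node 9→10
i=71 'c': node 10→11
i=72 'a': node 11→12
i=73 'e': node 12→13  ** P2@[68:73],P7@[72:73]
i=74 'd': node 13→4 (via fail)
i=75 'a': node 4→5
i=76 'b': node 5→6  ** P3@[76:76]
i=77 'a': node 6→7  ** P1@[74:77]
i=78 'e': node 7→22 (via fail)  ** P7@[77:78]

All matches (sorted): [[0,3],[2,3],[2,5],[3,3],[5,6],[7,3],[8,3],[15,2],[15,7],[18,3],[18,5],[19,3],[21,6],[27,2],[27,7],[30,3],[30,5],[31,3],[33,6],[34,3],[35,3],[36,3],[37,3],[39,0],[46,2],[46,7],[49,7],[52,3],[52,5],[54,0],[56,3],[58,3],[61,3],[62,1],[63,7],[73,2],[73,7],[76,3],[77,1],[78,7]]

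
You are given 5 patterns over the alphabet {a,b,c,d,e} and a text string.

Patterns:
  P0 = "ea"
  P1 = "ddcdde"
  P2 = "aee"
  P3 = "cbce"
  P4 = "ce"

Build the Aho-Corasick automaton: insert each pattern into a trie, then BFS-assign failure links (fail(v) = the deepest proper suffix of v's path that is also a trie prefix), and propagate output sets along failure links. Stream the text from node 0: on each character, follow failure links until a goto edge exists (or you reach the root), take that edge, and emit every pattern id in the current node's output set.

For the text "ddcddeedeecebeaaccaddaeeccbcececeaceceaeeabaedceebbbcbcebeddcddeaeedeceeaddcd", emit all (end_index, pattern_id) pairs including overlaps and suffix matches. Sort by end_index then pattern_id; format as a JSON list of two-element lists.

Construct AC machine:
Trie (insert patterns):
  n0 'ε': a→9 c→12 d→3 e→1
  n1 'e': a→2
  n2 'ea': ·  ←P0
  n3 'd': d→4
  n4 'dd': c→5
  n5 'ddc': d→6
  n6 'ddcd': d→7
  n7 'ddcdd': e→8
  n8 'ddcdde': ·  ←P1
  n9 'a': e→10
  n10 'ae': e→11
  n11 'aee': ·  ←P2
  n12 'c': b→13 e→16
  n13 'cb': c→14
  n14 'cbc': e→15
  n15 'cbce': ·  ←P3
  n16 'ce': ·  ←P4

BFS fail/out derivation:
  fail(1) 'e': from fail(0)=0 chase 'e': 0 ⇒ 0;  out=∅∪out(0)=∅
  fail(3) 'd': from fail(0)=0 chase 'd': 0 ⇒ 0;  out=∅∪out(0)=∅
  fail(9) 'a': from fail(0)=0 chase 'a': 0 ⇒ 0;  out=∅∪out(0)=∅
  fail(12) 'c': from fail(0)=0 chase 'c': 0 ⇒ 0;  out=∅∪out(0)=∅
  fail(2) 'ea': from fail(1)=0 chase 'a': 0 ⇒ 9;  out={0}∪out(9)={0}
  fail(4) 'dd': from fail(3)=0 chase 'd': 0 ⇒ 3;  out=∅∪out(3)=∅
  fail(10) 'ae': from fail(9)=0 chase 'e': 0 ⇒ 1;  out=∅∪out(1)=∅
  fail(13) 'cb': from fail(12)=0 chase 'b': 0 ⇒ 0;  out=∅∪out(0)=∅
  fail(16) 'ce': from fail(12)=0 chase 'e': 0 ⇒ 1;  out={4}∪out(1)={4}
  fail(5) 'ddc': from fail(4)=3 chase 'c': 3→0 ⇒ 12;  out=∅∪out(12)=∅
  fail(11) 'aee': from fail(10)=1 chase 'e': 1→0 ⇒ 1;  out={2}∪out(1)={2}
  fail(14) 'cbc': from fail(13)=0 chase 'c': 0 ⇒ 12;  out=∅∪out(12)=∅
  fail(6) 'ddcd': from fail(5)=12 chase 'd': 12→0 ⇒ 3;  out=∅∪out(3)=∅
  fail(15) 'cbce': from fail(14)=12 chase 'e': 12 ⇒ 16;  out={3}∪out(16)={3,4}
  fail(7) 'ddcdd': from fail(6)=3 chase 'd': 3 ⇒ 4;  out=∅∪out(4)=∅
  fail(8) 'ddcdde': from fail(7)=4 chase 'e': 4→3→0 ⇒ 1;  out={1}∪out(1)={1}

Scan:
pos 0 'd': at 3
pos 1 'd': at 4
pos 2 'c': at 5
pos 3 'd': at 6
pos 4 'd': at 7
pos 5 'e': at 8  emit P1@[0:5]
pos 6 'e': at 1 ·f
pos 7 'd': at 3 ·f
pos 8 'e': at 1 ·f
pos 9 'e': at 1 ·f
pos 10 'c': at 12 ·f
pos 11 'e': at 16  emit P4@[10:11]
pos 12 'b': at 0 ·f
pos 13 'e': at 1
pos 14 'a': at 2  emit P0@[13:14]
pos 15 'a': at 9 ·f
pos 16 'c': at 12 ·f
pos 17 'c': at 12 ·f
pos 18 'a': at 9 ·f
pos 19 'd': at 3 ·f
pos 20 'd': at 4
pos 21 'a': at 9 ·f
pos 22 'e': at 10
pos 23 'e': at 11  emit P2@[21:23]
pos 24 'c': at 12 ·f
pos 25 'c': at 12 ·f
pos 26 'b': at 13
pos 27 'c': at 14
pos 28 'e': at 15  emit P3@[25:28],P4@[27:28]
pos 29 'c': at 12 ·f
pos 30 'e': at 16  emit P4@[29:30]
pos 31 'c': at 12 ·f
pos 32 'e': at 16  emit P4@[31:32]
pos 33 'a': at 2 ·f  emit P0@[32:33]
pos 34 'c': at 12 ·f
pos 35 'e': at 16  emit P4@[34:35]
pos 36 'c': at 12 ·f
pos 37 'e': at 16  emit P4@[36:37]
pos 38 'a': at 2 ·f  emit P0@[37:38]
pos 39 'e': at 10 ·f
pos 40 'e': at 11  emit P2@[38:40]
pos 41 'a': at 2 ·f  emit P0@[40:41]
pos 42 'b': at 0 ·f
pos 43 'a': at 9
pos 44 'e': at 10
pos 45 'd': at 3 ·f
pos 46 'c': at 12 ·f
pos 47 'e': at 16  emit P4@[46:47]
pos 48 'e': at 1 ·f
pos 49 'b': at 0 ·f
pos 50 'b': at 0
pos 51 'b': at 0
pos 52 'c': at 12
pos 53 'b': at 13
pos 54 'c': at 14
pos 55 'e': at 15  emit P3@[52:55],P4@[54:55]
pos 56 'b': at 0 ·f
pos 57 'e': at 1
pos 58 'd': at 3 ·f
pos 59 'd': at 4
pos 60 'c': at 5
pos 61 'd': at 6
pos 62 'd': at 7
pos 63 'e': at 8  emit P1@[58:63]
pos 64 'a': at 2 ·f  emit P0@[63:64]
pos 65 'e': at 10 ·f
pos 66 'e': at 11  emit P2@[64:66]
pos 67 'd': at 3 ·f
pos 68 'e': at 1 ·f
pos 69 'c': at 12 ·f
pos 70 'e': at 16  emit P4@[69:70]
pos 71 'e': at 1 ·f
pos 72 'a': at 2  emit P0@[71:72]
pos 73 'd': at 3 ·f
pos 74 'd': at 4
pos 75 'c': at 5
pos 76 'd': at 6

Result: [[5,1],[11,4],[14,0],[23,2],[28,3],[28,4],[30,4],[32,4],[33,0],[35,4],[37,4],[38,0],[40,2],[41,0],[47,4],[55,3],[55,4],[63,1],[64,0],[66,2],[70,4],[72,0]]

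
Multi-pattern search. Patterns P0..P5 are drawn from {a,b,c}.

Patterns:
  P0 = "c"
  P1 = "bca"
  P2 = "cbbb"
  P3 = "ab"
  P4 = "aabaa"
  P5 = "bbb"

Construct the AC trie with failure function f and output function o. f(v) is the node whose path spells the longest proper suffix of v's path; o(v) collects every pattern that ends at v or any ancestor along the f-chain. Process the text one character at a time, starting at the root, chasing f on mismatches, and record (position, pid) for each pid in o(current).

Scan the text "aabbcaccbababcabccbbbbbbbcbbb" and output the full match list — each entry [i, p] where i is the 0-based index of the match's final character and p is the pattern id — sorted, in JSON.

Build:
Trie (insert patterns):
  n0 'ε': a→8 b→2 c→1
  n1 'c': b→5  ←P0
  n2 'b': b→14 c→3
  n3 'bc': a→4
  n4 'bca': ·  ←P1
  n5 'cb': b→6
  n6 'cbb': b→7
  n7 'cbbb': ·  ←P2
  n8 'a': a→10 b→9
  n9 'ab': ·  ←P3
  n10 'aa': b→11
  n11 'aab': a→12
  n12 'aaba': a→13
  n13 'aabaa': ·  ←P4
  n14 'bb': b→15
  n15 'bbb': ·  ←P5

BFS fail/out derivation:
  fail(1) 'c': from fail(0)=0 chase 'c': 0 ⇒ 0;  out={0}∪out(0)={0}
  fail(2) 'b': from fail(0)=0 chase 'b': 0 ⇒ 0;  out=∅∪out(0)=∅
  fail(8) 'a': from fail(0)=0 chase 'a': 0 ⇒ 0;  out=∅∪out(0)=∅
  fail(3) 'bc': from fail(2)=0 chase 'c': 0 ⇒ 1;  out=∅∪out(1)={0}
  fail(5) 'cb': from fail(1)=0 chase 'b': 0 ⇒ 2;  out=∅∪out(2)=∅
  fail(9) 'ab': from fail(8)=0 chase 'b': 0 ⇒ 2;  out={3}∪out(2)={3}
  fail(10) 'aa': from fail(8)=0 chase 'a': 0 ⇒ 8;  out=∅∪out(8)=∅
  fail(14) 'bb': from fail(2)=0 chase 'b': 0 ⇒ 2;  out=∅∪out(2)=∅
  fail(4) 'bca': from fail(3)=1 chase 'a': 1→0 ⇒ 8;  out={1}∪out(8)={1}
  fail(6) 'cbb': from fail(5)=2 chase 'b': 2 ⇒ 14;  out=∅∪out(14)=∅
  fail(11) 'aab': from fail(10)=8 chase 'b': 8 ⇒ 9;  out=∅∪out(9)={3}
  fail(15) 'bbb': from fail(14)=2 chase 'b': 2 ⇒ 14;  out={5}∪out(14)={5}
  fail(7) 'cbbb': from fail(6)=14 chase 'b': 14 ⇒ 15;  out={2}∪out(15)={2,5}
  fail(12) 'aaba': from fail(11)=9 chase 'a': 9→2→0 ⇒ 8;  out=∅∪out(8)=∅
  fail(13) 'aabaa': from fail(12)=8 chase 'a': 8 ⇒ 10;  out={4}∪out(10)={4}

Text stream:
i=0 'a': node 0→8
i=1 'a': node 8→10
i=2 'b': node 10→11  → match P3@[1:2]
i=3 'b': node 11→14 ·f
i=4 'c': node 14→3 ·f  → match P0@[4:4]
i=5 'a': node 3→4  → match P1@[3:5]
i=6 'c': node 4→1 ·f  → match P0@[6:6]
i=7 'c': node 1→1 ·f  → match P0@[7:7]
i=8 'b': node 1→5
i=9 'a': node 5→8 ·f
i=10 'b': node 8→9  → match P3@[9:10]
i=11 'a': node 9→8 ·f
i=12 'b': node 8→9  → match P3@[11:12]
i=13 'c': node 9→3 ·f  → match P0@[13:13]
i=14 'a': node 3→4  → match P1@[12:14]
i=15 'b': node 4→9 ·f  → match P3@[14:15]
i=16 'c': node 9→3 ·f  → match P0@[16:16]
i=17 'c': node 3→1 ·f  → match P0@[17:17]
i=18 'b': node 1→5
i=19 'b': node 5→6
i=20 'b': node 6→7  → match P2@[17:20],P5@[18:20]
i=21 'b': node 7→15 ·f  → match P5@[19:21]
i=22 'b': node 15→15 ·f  → match P5@[20:22]
i=23 'b': node 15→15 ·f  → match P5@[21:23]
i=24 'b': node 15→15 ·f  → match P5@[22:24]
i=25 'c': node 15→3 ·f  → match P0@[25:25]
i=26 'b': node 3→5 ·f
i=27 'b': node 5→6
i=28 'b': node 6→7  → match P2@[25:28],P5@[26:28]

Matches: [[2,3],[4,0],[5,1],[6,0],[7,0],[10,3],[12,3],[13,0],[14,1],[15,3],[16,0],[17,0],[20,2],[20,5],[21,5],[22,5],[23,5],[24,5],[25,0],[28,2],[28,5]]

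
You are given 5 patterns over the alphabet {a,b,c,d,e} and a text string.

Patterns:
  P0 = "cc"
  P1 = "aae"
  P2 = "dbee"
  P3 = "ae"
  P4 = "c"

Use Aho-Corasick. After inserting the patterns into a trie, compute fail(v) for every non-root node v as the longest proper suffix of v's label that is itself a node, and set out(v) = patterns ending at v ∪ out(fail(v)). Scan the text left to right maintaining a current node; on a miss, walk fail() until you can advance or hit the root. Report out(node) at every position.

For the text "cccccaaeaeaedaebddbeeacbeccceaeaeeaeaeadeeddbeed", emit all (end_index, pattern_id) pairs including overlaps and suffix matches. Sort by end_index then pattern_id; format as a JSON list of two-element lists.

Build automaton:
Trie nodes:
  0='ε' goto a→3 c→1 d→6
  1='c' goto c→2  [P4 ends]
  2='cc' goto ·  [P0 ends]
  3='a' goto a→4 e→10
  4='aa' goto e→5
  5='aae' goto ·  [P1 ends]
  6='d' goto b→7
  7='db' goto e→8
  8='dbe' goto e→9
  9='dbee' goto ·  [P2 ends]
  10='ae' goto ·  [P3 ends]

BFS fail/out derivation:
  n1('c'): parent n0 fail=0; on 'c' 0 → fail=0;  out {4}∪∅={4}
  n3('a'): parent n0 fail=0; on 'a' 0 → fail=0;  out ∅∪∅=∅
  n6('d'): parent n0 fail=0; on 'd' 0 → fail=0;  out ∅∪∅=∅
  n2('cc'): parent n1 fail=0; on 'c' 0 → fail=1;  out {0}∪{4}={0,4}
  n4('aa'): parent n3 fail=0; on 'a' 0 → fail=3;  out ∅∪∅=∅
  n7('db'): parent n6 fail=0; on 'b' 0 → fail=0;  out ∅∪∅=∅
  n10('ae'): parent n3 fail=0; on 'e' 0 → fail=0;  out {3}∪∅={3}
  n5('aae'): parent n4 fail=3; on 'e' 3 → fail=10;  out {1}∪{3}={1,3}
  n8('dbe'): parent n7 fail=0; on 'e' 0 → fail=0;  out ∅∪∅=∅
  n9('dbee'): parent n8 fail=0; on 'e' 0 → fail=0;  out {2}∪∅={2}

Scan:
pos 0 'c': at 1  emit P4@[0:0]
pos 1 'c': at 2  emit P0@[0:1],P4@[1:1]
pos 2 'c': at 2 (fail-walked)  emit P0@[1:2],P4@[2:2]
pos 3 'c': at 2 (fail-walked)  emit P0@[2:3],P4@[3:3]
pos 4 'c': at 2 (fail-walked)  emit P0@[3:4],P4@[4:4]
pos 5 'a': at 3 (fail-walked)
pos 6 'a': at 4
pos 7 'e': at 5  emit P1@[5:7],P3@[6:7]
pos 8 'a': at 3 (fail-walked)
pos 9 'e': at 10  emit P3@[8:9]
pos 10 'a': at 3 (fail-walked)
pos 11 'e': at 10  emit P3@[10:11]
pos 12 'd': at 6 (fail-walked)
pos 13 'a': at 3 (fail-walked)
pos 14 'e': at 10  emit P3@[13:14]
pos 15 'b': at 0 (fail-walked)
pos 16 'd': at 6
pos 17 'd': at 6 (fail-walked)
pos 18 'b': at 7
pos 19 'e': at 8
pos 20 'e': at 9  emit P2@[17:20]
pos 21 'a': at 3 (fail-walked)
pos 22 'c': at 1 (fail-walked)  emit P4@[22:22]
pos 23 'b': at 0 (fail-walked)
pos 24 'e': at 0
pos 25 'c': at 1  emit P4@[25:25]
pos 26 'c': at 2  emit P0@[25:26],P4@[26:26]
pos 27 'c': at 2 (fail-walked)  emit P0@[26:27],P4@[27:27]
pos 28 'e': at 0 (fail-walked)
pos 29 'a': at 3
pos 30 'e': at 10  emit P3@[29:30]
pos 31 'a': at 3 (fail-walked)
pos 32 'e': at 10  emit P3@[31:32]
pos 33 'e': at 0 (fail-walked)
pos 34 'a': at 3
pos 35 'e': at 10  emit P3@[34:35]
pos 36 'a': at 3 (fail-walked)
pos 37 'e': at 10  emit P3@[36:37]
pos 38 'a': at 3 (fail-walked)
pos 39 'd': at 6 (fail-walked)
pos 40 'e': at 0 (fail-walked)
pos 41 'e': at 0
pos 42 'd': at 6
pos 43 'd': at 6 (fail-walked)
pos 44 'b': at 7
pos 45 'e': at 8
pos 46 'e': at 9  emit P2@[43:46]
pos 47 'd': at 6 (fail-walked)

Result: [[0,4],[1,0],[1,4],[2,0],[2,4],[3,0],[3,4],[4,0],[4,4],[7,1],[7,3],[9,3],[11,3],[14,3],[20,2],[22,4],[25,4],[26,0],[26,4],[27,0],[27,4],[30,3],[32,3],[35,3],[37,3],[46,2]]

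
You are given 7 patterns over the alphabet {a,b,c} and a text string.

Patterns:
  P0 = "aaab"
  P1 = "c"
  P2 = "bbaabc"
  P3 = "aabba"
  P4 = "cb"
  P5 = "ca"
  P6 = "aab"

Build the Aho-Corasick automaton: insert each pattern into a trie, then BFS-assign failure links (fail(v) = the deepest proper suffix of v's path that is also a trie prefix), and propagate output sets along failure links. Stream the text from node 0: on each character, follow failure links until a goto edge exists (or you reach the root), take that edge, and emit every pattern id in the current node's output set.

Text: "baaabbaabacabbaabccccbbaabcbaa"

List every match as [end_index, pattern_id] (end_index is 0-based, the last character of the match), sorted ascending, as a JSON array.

Construct AC machine:
Trie nodes:
  n0 'ε': a→1 b→6 c→5
  n1 'a': a→2
  n2 'aa': a→3 b→12
  n3 'aaa': b→4
  n4 'aaab': ·  [P0 ends]
  n5 'c': a→16 b→15  [P1 ends]
  n6 'b': b→7
  n7 'bb': a→8
  n8 'bba': a→9
  n9 'bbaa': b→10
  n10 'bbaab': c→11
  n11 'bbaabc': ·  [P2 ends]
  n12 'aab': b→13  [P6 ends]
  n13 'aabb': a→14
  n14 'aabba': ·  [P3 ends]
  n15 'cb': ·  [P4 ends]
  n16 'ca': ·  [P5 ends]

BFS fail/out derivation:
  n1('a'): parent n0 fail=0; on 'a' 0 → fail=0;  out ∅∪∅=∅
  n5('c'): parent n0 fail=0; on 'c' 0 → fail=0;  out {1}∪∅={1}
  n6('b'): parent n0 fail=0; on 'b' 0 → fail=0;  out ∅∪∅=∅
  n2('aa'): parent n1 fail=0; on 'a' 0 → fail=1;  out ∅∪∅=∅
  n7('bb'): parent n6 fail=0; on 'b' 0 → fail=6;  out ∅∪∅=∅
  n15('cb'): parent n5 fail=0; on 'b' 0 → fail=6;  out {4}∪∅={4}
  n16('ca'): parent n5 fail=0; on 'a' 0 → fail=1;  out {5}∪∅={5}
  n3('aaa'): parent n2 fail=1; on 'a' 1 → fail=2;  out ∅∪∅=∅
  n8('bba'): parent n7 fail=6; on 'a' 6→0 → fail=1;  out ∅∪∅=∅
  n12('aab'): parent n2 fail=1; on 'b' 1→0 → fail=6;  out {6}∪∅={6}
  n4('aaab'): parent n3 fail=2; on 'b' 2 → fail=12;  out {0}∪{6}={0,6}
  n9('bbaa'): parent n8 fail=1; on 'a' 1 → fail=2;  out ∅∪∅=∅
  n13('aabb'): parent n12 fail=6; on 'b' 6 → fail=7;  out ∅∪∅=∅
  n10('bbaab'): parent n9 fail=2; on 'b' 2 → fail=12;  out ∅∪{6}={6}
  n14('aabba'): parent n13 fail=7; on 'a' 7 → fail=8;  out {3}∪∅={3}
  n11('bbaabc'): parent n10 fail=12; on 'c' 12→6→0 → fail=5;  out {2}∪{1}={1,2}

Text stream:
[0] read 'b'  n0⇒n6
[1] read 'a'  n6⇒n1 (fail-walked)
[2] read 'a'  n1⇒n2
[3] read 'a'  n2⇒n3
[4] read 'b'  n3⇒n4  emit P0@[1:4],P6@[2:4]
[5] read 'b'  n4⇒n13 (fail-walked)
[6] read 'a'  n13⇒n14  emit P3@[2:6]
[7] read 'a'  n14⇒n9 (fail-walked)
[8] read 'b'  n9⇒n10  emit P6@[6:8]
[9] read 'a'  n10⇒n1 (fail-walked)
[10] read 'c'  n1⇒n5 (fail-walked)  emit P1@[10:10]
[11] read 'a'  n5⇒n16  emit P5@[10:11]
[12] read 'b'  n16⇒n6 (fail-walked)
[13] read 'b'  n6⇒n7
[14] read 'a'  n7⇒n8
[15] read 'a'  n8⇒n9
[16] read 'b'  n9⇒n10  emit P6@[14:16]
[17] read 'c'  n10⇒n11  emit P1@[17:17],P2@[12:17]
[18] read 'c'  n11⇒n5 (fail-walked)  emit P1@[18:18]
[19] read 'c'  n5⇒n5 (fail-walked)  emit P1@[19:19]
[20] read 'c'  n5⇒n5 (fail-walked)  emit P1@[20:20]
[21] read 'b'  n5⇒n15  emit P4@[20:21]
[22] read 'b'  n15⇒n7 (fail-walked)
[23] read 'a'  n7⇒n8
[24] read 'a'  n8⇒n9
[25] read 'b'  n9⇒n10  emit P6@[23:25]
[26] read 'c'  n10⇒n11  emit P1@[26:26],P2@[21:26]
[27] read 'b'  n11⇒n15 (fail-walked)  emit P4@[26:27]
[28] read 'a'  n15⇒n1 (fail-walked)
[29] read 'a'  n1⇒n2

All matches (sorted): [[4,0],[4,6],[6,3],[8,6],[10,1],[11,5],[16,6],[17,1],[17,2],[18,1],[19,1],[20,1],[21,4],[25,6],[26,1],[26,2],[27,4]]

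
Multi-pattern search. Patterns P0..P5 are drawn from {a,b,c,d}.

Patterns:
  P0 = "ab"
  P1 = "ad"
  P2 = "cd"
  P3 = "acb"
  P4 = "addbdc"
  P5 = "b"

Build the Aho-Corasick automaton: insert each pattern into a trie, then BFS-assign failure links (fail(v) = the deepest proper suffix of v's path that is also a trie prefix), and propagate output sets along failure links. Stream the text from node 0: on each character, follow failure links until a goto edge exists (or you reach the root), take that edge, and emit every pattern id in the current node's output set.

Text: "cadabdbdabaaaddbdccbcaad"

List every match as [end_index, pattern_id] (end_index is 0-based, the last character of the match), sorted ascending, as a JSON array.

Build:
Trie (insert patterns):
  n0 'ε': a→1 b→12 c→4
  n1 'a': b→2 c→6 d→3
  n2 'ab': ·  [P0 ends]
  n3 'ad': d→8  [P1 ends]
  n4 'c': d→5
  n5 'cd': ·  [P2 ends]
  n6 'ac': b→7
  n7 'acb': ·  [P3 ends]
  n8 'add': b→9
  n9 'addb': d→10
  n10 'addbd': c→11
  n11 'addbdc': ·  [P4 ends]
  n12 'b': ·  [P5 ends]

Failure links (BFS by depth):
  n1('a'): parent n0 fail=0; on 'a' 0 → fail=0;  out ∅∪∅=∅
  n4('c'): parent n0 fail=0; on 'c' 0 → fail=0;  out ∅∪∅=∅
  n12('b'): parent n0 fail=0; on 'b' 0 → fail=0;  out {5}∪∅={5}
  n2('ab'): parent n1 fail=0; on 'b' 0 → fail=12;  out {0}∪{5}={0,5}
  n3('ad'): parent n1 fail=0; on 'd' 0 → fail=0;  out {1}∪∅={1}
  n5('cd'): parent n4 fail=0; on 'd' 0 → fail=0;  out {2}∪∅={2}
  n6('ac'): parent n1 fail=0; on 'c' 0 → fail=4;  out ∅∪∅=∅
  n7('acb'): parent n6 fail=4; on 'b' 4→0 → fail=12;  out {3}∪{5}={3,5}
  n8('add'): parent n3 fail=0; on 'd' 0 → fail=0;  out ∅∪∅=∅
  n9('addb'): parent n8 fail=0; on 'b' 0 → fail=12;  out ∅∪{5}={5}
  n10('addbd'): parent n9 fail=12; on 'd' 12→0 → fail=0;  out ∅∪∅=∅
  n11('addbdc'): parent n10 fail=0; on 'c' 0 → fail=4;  out {4}∪∅={4}

Text stream:
[0] read 'c'  n0⇒n4
[1] read 'a'  n4⇒n1 (via fail)
[2] read 'd'  n1⇒n3  emit P1@[1:2]
[3] read 'a'  n3⇒n1 (via fail)
[4] read 'b'  n1⇒n2  emit P0@[3:4],P5@[4:4]
[5] read 'd'  n2⇒n0 (via fail)
[6] read 'b'  n0⇒n12  emit P5@[6:6]
[7] read 'd'  n12⇒n0 (via fail)
[8] read 'a'  n0⇒n1
[9] read 'b'  n1⇒n2  emit P0@[8:9],P5@[9:9]
[10] read 'a'  n2⇒n1 (via fail)
[11] read 'a'  n1⇒n1 (via fail)
[12] read 'a'  n1⇒n1 (via fail)
[13] read 'd'  n1⇒n3  emit P1@[12:13]
[14] read 'd'  n3⇒n8
[15] read 'b'  n8⇒n9  emit P5@[15:15]
[16] read 'd'  n9⇒n10
[17] read 'c'  n10⇒n11  emit P4@[12:17]
[18] read 'c'  n11⇒n4 (via fail)
[19] read 'b'  n4⇒n12 (via fail)  emit P5@[19:19]
[20] read 'c'  n12⇒n4 (via fail)
[21] read 'a'  n4⇒n1 (via fail)
[22] read 'a'  n1⇒n1 (via fail)
[23] read 'd'  n1⇒n3  emit P1@[22:23]

Result: [[2,1],[4,0],[4,5],[6,5],[9,0],[9,5],[13,1],[15,5],[17,4],[19,5],[23,1]]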